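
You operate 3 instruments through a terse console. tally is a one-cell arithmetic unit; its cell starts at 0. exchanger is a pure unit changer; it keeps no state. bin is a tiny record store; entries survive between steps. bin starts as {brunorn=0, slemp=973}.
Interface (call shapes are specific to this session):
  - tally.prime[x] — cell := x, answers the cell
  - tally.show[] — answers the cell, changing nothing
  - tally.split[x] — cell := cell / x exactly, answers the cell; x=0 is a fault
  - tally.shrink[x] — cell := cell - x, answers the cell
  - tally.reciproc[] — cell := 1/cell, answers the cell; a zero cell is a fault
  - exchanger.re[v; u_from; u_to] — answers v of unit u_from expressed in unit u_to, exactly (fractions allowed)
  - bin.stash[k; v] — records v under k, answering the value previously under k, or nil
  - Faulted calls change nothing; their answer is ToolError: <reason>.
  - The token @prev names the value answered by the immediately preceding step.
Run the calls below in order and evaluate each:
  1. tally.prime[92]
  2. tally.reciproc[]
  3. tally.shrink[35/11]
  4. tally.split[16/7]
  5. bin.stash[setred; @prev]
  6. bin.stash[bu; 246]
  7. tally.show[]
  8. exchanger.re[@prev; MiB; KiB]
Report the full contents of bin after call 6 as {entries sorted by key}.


>> prime(x=92)
<< 92
>> reciproc()
<< 1/92
>> shrink(x=35/11)
<< -3209/1012
>> split(x=16/7)
<< -22463/16192
>> stash(k=setred, v=@prev)
<< nil
>> stash(k=bu, v=246)
<< nil
>> show()
<< -22463/16192
>> re(v=@prev, u_from=MiB, u_to=KiB)
<< -359408/253

Answer: {brunorn=0, bu=246, setred=-22463/16192, slemp=973}


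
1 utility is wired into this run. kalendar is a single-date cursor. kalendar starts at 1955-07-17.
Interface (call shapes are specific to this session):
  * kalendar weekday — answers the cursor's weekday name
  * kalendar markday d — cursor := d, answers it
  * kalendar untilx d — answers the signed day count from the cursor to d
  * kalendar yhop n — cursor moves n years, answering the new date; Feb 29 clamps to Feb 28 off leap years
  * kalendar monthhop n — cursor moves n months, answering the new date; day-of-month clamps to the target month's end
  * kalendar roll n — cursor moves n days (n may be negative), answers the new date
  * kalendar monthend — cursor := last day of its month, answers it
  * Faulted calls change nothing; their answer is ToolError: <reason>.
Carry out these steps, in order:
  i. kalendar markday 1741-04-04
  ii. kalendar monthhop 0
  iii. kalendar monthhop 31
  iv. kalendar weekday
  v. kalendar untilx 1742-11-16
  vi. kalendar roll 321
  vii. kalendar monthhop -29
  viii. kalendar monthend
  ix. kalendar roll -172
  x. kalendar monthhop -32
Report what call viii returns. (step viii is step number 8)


Answer: 1742-04-30

Derivation:
;; 1. kalendar markday(d='1741-04-04') => 1741-04-04
;; 2. kalendar monthhop(n='0') => 1741-04-04
;; 3. kalendar monthhop(n='31') => 1743-11-04
;; 4. kalendar weekday() => Monday
;; 5. kalendar untilx(d='1742-11-16') => -353
;; 6. kalendar roll(n='321') => 1744-09-20
;; 7. kalendar monthhop(n='-29') => 1742-04-20
;; 8. kalendar monthend() => 1742-04-30
;; 9. kalendar roll(n='-172') => 1741-11-09
;; 10. kalendar monthhop(n='-32') => 1739-03-09


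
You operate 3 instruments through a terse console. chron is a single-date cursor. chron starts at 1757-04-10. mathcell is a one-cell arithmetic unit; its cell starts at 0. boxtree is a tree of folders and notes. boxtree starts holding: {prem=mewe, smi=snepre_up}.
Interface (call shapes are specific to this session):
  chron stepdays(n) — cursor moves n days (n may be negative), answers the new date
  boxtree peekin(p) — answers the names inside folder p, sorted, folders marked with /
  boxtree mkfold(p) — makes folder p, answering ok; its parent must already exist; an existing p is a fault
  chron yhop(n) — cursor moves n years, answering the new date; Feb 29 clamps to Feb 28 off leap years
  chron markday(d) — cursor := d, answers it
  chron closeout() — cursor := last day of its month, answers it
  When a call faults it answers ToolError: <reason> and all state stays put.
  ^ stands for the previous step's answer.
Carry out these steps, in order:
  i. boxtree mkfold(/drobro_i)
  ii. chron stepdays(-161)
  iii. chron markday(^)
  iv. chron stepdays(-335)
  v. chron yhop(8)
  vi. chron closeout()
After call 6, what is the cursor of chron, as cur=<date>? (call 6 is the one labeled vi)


Answer: cur=1763-12-31

Derivation:
==> boxtree mkfold(p→/drobro_i)
<== ok
==> chron stepdays(n→-161)
<== 1756-10-31
==> chron markday(d→^)
<== 1756-10-31
==> chron stepdays(n→-335)
<== 1755-12-01
==> chron yhop(n→8)
<== 1763-12-01
==> chron closeout()
<== 1763-12-31


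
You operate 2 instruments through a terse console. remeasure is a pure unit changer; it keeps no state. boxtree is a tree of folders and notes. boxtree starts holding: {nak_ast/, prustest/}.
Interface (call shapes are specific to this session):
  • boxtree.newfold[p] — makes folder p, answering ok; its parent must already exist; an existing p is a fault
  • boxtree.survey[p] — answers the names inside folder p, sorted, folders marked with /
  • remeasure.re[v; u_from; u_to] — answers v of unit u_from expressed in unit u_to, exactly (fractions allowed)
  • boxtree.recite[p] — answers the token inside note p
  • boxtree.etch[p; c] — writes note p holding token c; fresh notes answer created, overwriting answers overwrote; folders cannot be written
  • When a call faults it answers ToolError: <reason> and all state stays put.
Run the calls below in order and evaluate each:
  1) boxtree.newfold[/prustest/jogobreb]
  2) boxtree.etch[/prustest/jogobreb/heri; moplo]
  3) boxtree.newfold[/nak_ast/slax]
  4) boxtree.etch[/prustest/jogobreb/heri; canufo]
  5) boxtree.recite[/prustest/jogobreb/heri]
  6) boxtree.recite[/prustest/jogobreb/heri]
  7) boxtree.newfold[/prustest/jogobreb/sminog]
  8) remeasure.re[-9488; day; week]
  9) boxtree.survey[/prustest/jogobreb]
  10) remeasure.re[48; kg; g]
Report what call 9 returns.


! 1. boxtree.newfold(p→/prustest/jogobreb) -> ok
! 2. boxtree.etch(p→/prustest/jogobreb/heri, c→moplo) -> created
! 3. boxtree.newfold(p→/nak_ast/slax) -> ok
! 4. boxtree.etch(p→/prustest/jogobreb/heri, c→canufo) -> overwrote
! 5. boxtree.recite(p→/prustest/jogobreb/heri) -> canufo
! 6. boxtree.recite(p→/prustest/jogobreb/heri) -> canufo
! 7. boxtree.newfold(p→/prustest/jogobreb/sminog) -> ok
! 8. remeasure.re(v→-9488, u_from→day, u_to→week) -> -9488/7
! 9. boxtree.survey(p→/prustest/jogobreb) -> [heri, sminog/]
! 10. remeasure.re(v→48, u_from→kg, u_to→g) -> 48000

Answer: [heri, sminog/]


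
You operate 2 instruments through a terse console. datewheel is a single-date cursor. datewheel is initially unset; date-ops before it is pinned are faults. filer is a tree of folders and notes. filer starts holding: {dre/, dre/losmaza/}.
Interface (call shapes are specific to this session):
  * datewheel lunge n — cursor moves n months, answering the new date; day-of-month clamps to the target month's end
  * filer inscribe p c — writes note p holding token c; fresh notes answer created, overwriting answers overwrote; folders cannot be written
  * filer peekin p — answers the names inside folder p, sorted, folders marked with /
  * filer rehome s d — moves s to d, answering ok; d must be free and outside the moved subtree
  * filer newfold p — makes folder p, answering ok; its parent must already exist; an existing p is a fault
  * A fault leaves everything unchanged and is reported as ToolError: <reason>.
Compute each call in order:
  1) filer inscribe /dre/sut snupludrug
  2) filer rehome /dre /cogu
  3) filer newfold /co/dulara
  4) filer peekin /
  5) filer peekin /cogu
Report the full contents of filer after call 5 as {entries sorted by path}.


Answer: {cogu/, cogu/losmaza/, cogu/sut=snupludrug}

Derivation:
-- filer inscribe(p='/dre/sut', c='snupludrug') -> created
-- filer rehome(s='/dre', d='/cogu') -> ok
-- filer newfold(p='/co/dulara') -> ToolError: no parent
-- filer peekin(p='/') -> [cogu/]
-- filer peekin(p='/cogu') -> [losmaza/, sut]


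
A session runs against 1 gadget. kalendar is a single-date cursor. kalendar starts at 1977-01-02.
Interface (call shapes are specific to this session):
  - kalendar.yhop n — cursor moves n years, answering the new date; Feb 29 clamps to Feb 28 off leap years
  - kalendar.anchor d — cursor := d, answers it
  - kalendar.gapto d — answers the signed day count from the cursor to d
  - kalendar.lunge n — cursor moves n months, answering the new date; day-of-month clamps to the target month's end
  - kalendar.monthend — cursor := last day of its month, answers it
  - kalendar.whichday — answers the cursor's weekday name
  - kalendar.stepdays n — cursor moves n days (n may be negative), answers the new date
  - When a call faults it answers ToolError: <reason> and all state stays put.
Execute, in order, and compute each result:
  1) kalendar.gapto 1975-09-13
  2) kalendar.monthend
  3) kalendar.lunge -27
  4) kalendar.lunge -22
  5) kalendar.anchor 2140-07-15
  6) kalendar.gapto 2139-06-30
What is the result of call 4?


Answer: 1972-12-31

Derivation:
>>> gapto d='1975-09-13'
:: -477
>>> monthend
:: 1977-01-31
>>> lunge n='-27'
:: 1974-10-31
>>> lunge n='-22'
:: 1972-12-31
>>> anchor d='2140-07-15'
:: 2140-07-15
>>> gapto d='2139-06-30'
:: -381


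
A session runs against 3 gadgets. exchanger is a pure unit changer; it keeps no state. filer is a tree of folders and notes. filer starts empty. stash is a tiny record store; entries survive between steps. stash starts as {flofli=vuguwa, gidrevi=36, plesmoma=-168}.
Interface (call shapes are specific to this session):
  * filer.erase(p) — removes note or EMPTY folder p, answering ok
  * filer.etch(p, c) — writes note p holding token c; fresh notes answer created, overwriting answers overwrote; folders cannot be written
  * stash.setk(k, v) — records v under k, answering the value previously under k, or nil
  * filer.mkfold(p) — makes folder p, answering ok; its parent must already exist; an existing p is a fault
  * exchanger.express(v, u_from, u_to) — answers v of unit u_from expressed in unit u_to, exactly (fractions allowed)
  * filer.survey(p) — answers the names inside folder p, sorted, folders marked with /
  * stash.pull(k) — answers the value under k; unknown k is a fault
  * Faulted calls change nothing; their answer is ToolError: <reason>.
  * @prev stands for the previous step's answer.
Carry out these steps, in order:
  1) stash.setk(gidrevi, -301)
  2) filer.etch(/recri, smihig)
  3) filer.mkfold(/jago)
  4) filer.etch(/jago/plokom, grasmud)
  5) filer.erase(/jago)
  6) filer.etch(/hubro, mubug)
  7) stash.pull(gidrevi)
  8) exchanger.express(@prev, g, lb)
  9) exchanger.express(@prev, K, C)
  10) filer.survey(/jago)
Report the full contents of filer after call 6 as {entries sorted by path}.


→ stash.setk(k: gidrevi, v: -301)
← 36
→ filer.etch(p: /recri, c: smihig)
← created
→ filer.mkfold(p: /jago)
← ok
→ filer.etch(p: /jago/plokom, c: grasmud)
← created
→ filer.erase(p: /jago)
← ToolError: not empty
→ filer.etch(p: /hubro, c: mubug)
← created
→ stash.pull(k: gidrevi)
← -301
→ exchanger.express(v: @prev, u_from: g, u_to: lb)
← -4300000/6479891
→ exchanger.express(v: @prev, u_from: K, u_to: C)
← -35485644533/129597820
→ filer.survey(p: /jago)
← [plokom]

Answer: {hubro=mubug, jago/, jago/plokom=grasmud, recri=smihig}


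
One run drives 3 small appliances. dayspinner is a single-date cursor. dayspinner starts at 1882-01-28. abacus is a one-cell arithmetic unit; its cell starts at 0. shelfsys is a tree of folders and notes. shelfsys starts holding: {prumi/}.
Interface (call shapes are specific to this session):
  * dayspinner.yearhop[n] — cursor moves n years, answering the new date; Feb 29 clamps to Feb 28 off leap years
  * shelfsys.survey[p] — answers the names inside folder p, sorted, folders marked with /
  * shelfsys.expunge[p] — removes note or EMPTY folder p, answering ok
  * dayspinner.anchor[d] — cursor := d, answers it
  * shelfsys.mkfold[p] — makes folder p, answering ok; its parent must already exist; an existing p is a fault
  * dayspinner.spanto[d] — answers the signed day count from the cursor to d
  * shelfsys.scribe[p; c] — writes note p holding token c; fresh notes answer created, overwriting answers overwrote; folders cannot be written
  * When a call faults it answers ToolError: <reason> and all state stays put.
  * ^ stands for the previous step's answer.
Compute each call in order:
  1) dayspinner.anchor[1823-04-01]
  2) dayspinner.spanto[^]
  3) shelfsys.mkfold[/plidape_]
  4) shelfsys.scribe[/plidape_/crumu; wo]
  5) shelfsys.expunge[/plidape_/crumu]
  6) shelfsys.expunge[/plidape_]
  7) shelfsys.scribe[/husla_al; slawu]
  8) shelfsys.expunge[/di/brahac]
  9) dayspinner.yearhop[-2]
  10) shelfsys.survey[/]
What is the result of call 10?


Answer: [husla_al, prumi/]

Derivation:
Act: anchor[d→1823-04-01]
Obs: 1823-04-01
Act: spanto[d→^]
Obs: 0
Act: mkfold[p→/plidape_]
Obs: ok
Act: scribe[p→/plidape_/crumu; c→wo]
Obs: created
Act: expunge[p→/plidape_/crumu]
Obs: ok
Act: expunge[p→/plidape_]
Obs: ok
Act: scribe[p→/husla_al; c→slawu]
Obs: created
Act: expunge[p→/di/brahac]
Obs: ToolError: not found
Act: yearhop[n→-2]
Obs: 1821-04-01
Act: survey[p→/]
Obs: [husla_al, prumi/]


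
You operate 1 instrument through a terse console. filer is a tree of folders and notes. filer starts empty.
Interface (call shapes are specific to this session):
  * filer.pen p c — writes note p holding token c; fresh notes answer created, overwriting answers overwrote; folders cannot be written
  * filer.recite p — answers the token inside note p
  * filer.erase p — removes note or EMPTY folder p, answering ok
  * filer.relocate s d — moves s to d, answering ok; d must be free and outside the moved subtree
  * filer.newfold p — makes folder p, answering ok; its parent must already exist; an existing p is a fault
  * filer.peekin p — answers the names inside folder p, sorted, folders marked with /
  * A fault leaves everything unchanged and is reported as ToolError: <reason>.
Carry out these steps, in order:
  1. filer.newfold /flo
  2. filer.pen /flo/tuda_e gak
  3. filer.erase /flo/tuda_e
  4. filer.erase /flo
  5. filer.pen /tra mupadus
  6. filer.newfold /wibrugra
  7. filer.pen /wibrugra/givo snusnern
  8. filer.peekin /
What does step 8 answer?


I use newfold passing /flo, yielding ok.
I use pen passing /flo/tuda_e, gak, and observe created.
Invoking erase passing /flo/tuda_e, yielding ok.
Invoking erase passing /flo: ok.
Calling pen passing /tra, mupadus, and get created.
I invoke newfold passing /wibrugra: ok.
I use pen passing /wibrugra/givo, snusnern, and get created.
Calling peekin passing /, → [tra, wibrugra/].

Answer: [tra, wibrugra/]


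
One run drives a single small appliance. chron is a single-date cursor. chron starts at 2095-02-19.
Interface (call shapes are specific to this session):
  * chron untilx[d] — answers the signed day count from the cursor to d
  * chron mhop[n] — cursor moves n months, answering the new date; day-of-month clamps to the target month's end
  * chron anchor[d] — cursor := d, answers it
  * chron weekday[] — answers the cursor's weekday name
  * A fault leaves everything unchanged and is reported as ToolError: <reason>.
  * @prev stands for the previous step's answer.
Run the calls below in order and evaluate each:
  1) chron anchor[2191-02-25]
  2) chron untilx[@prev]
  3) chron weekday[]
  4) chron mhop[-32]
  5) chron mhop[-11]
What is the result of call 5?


Answer: 2187-07-25

Derivation:
Invoking chron anchor with d=2191-02-25, and observe 2191-02-25.
Calling chron untilx with d=@prev, which returns 0.
I invoke chron weekday(), giving Friday.
Using chron mhop with n=-32, — result: 2188-06-25.
I invoke chron mhop with n=-11, → 2187-07-25.


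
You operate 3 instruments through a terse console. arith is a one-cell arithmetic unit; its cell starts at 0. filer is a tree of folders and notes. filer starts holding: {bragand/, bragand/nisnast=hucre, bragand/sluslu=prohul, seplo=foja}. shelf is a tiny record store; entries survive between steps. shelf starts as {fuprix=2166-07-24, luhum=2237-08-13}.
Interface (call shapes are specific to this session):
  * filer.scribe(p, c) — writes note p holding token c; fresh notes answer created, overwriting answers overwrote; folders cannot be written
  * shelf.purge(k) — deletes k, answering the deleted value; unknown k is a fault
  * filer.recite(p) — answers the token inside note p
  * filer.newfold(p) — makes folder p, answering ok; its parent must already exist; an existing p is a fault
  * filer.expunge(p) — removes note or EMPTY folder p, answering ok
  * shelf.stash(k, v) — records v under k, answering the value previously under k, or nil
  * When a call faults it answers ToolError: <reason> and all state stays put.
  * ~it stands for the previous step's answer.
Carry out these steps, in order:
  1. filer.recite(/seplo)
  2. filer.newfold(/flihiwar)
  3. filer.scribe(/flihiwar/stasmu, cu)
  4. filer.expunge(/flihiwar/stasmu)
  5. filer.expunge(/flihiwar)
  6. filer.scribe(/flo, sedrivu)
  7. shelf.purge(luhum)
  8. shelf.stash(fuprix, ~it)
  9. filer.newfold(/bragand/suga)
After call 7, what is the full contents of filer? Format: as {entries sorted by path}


> filer.recite p→/seplo
  foja
> filer.newfold p→/flihiwar
  ok
> filer.scribe p→/flihiwar/stasmu c→cu
  created
> filer.expunge p→/flihiwar/stasmu
  ok
> filer.expunge p→/flihiwar
  ok
> filer.scribe p→/flo c→sedrivu
  created
> shelf.purge k→luhum
  2237-08-13
> shelf.stash k→fuprix v→~it
  2166-07-24
> filer.newfold p→/bragand/suga
  ok

Answer: {bragand/, bragand/nisnast=hucre, bragand/sluslu=prohul, flo=sedrivu, seplo=foja}


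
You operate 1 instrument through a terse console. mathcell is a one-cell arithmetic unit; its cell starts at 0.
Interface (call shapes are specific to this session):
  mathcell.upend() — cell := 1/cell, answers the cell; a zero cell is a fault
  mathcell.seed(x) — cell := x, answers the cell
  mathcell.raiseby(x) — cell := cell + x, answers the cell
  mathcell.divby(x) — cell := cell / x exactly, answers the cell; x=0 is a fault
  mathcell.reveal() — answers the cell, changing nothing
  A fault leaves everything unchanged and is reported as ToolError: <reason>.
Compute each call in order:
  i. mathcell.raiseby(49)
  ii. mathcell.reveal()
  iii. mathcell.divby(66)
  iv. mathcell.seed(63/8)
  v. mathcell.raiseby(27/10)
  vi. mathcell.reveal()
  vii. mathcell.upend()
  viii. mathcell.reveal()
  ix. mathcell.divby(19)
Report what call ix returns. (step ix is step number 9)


% raiseby(x→49) => 49
% reveal() => 49
% divby(x→66) => 49/66
% seed(x→63/8) => 63/8
% raiseby(x→27/10) => 423/40
% reveal() => 423/40
% upend() => 40/423
% reveal() => 40/423
% divby(x→19) => 40/8037

Answer: 40/8037


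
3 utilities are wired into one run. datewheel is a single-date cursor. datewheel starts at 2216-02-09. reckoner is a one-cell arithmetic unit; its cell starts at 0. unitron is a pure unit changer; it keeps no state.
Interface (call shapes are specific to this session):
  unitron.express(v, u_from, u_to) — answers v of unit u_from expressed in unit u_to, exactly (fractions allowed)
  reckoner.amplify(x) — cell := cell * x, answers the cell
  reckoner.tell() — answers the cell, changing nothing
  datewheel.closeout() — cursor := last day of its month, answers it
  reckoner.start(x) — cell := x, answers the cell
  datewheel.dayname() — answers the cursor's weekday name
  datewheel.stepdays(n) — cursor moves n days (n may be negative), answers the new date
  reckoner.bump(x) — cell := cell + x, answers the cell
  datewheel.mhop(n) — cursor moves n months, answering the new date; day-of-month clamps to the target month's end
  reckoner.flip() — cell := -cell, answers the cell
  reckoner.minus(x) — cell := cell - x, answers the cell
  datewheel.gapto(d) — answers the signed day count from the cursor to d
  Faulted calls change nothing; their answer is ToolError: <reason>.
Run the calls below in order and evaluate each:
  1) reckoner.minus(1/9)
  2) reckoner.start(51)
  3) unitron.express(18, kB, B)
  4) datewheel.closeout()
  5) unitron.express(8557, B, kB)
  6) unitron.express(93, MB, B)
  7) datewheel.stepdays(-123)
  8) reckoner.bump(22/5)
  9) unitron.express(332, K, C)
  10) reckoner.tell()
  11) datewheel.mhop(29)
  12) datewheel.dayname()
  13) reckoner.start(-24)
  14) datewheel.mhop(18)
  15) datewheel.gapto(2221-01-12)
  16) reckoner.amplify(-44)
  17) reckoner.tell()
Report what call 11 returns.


Answer: 2218-03-29

Derivation:
CALL minus[x=1/9]
RET  -1/9
CALL start[x=51]
RET  51
CALL express[v=18; u_from=kB; u_to=B]
RET  18000
CALL closeout[]
RET  2216-02-29
CALL express[v=8557; u_from=B; u_to=kB]
RET  8557/1000
CALL express[v=93; u_from=MB; u_to=B]
RET  93000000
CALL stepdays[n=-123]
RET  2215-10-29
CALL bump[x=22/5]
RET  277/5
CALL express[v=332; u_from=K; u_to=C]
RET  1177/20
CALL tell[]
RET  277/5
CALL mhop[n=29]
RET  2218-03-29
CALL dayname[]
RET  Sunday
CALL start[x=-24]
RET  -24
CALL mhop[n=18]
RET  2219-09-29
CALL gapto[d=2221-01-12]
RET  471
CALL amplify[x=-44]
RET  1056
CALL tell[]
RET  1056


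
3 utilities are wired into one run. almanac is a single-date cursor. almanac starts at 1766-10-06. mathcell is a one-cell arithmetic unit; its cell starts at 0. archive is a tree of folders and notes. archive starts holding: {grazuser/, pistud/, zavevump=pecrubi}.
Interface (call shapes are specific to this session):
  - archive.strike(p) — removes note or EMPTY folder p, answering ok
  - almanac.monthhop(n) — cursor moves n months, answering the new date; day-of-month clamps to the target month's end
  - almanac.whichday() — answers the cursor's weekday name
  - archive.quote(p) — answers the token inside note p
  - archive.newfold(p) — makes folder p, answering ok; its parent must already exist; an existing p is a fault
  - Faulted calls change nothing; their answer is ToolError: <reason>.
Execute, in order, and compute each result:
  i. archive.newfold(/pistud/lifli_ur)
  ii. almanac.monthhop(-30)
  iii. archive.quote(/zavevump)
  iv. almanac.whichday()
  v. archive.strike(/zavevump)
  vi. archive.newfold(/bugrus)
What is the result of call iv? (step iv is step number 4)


Answer: Friday

Derivation:
// 1. archive.newfold(p→/pistud/lifli_ur) -> ok
// 2. almanac.monthhop(n→-30) -> 1764-04-06
// 3. archive.quote(p→/zavevump) -> pecrubi
// 4. almanac.whichday() -> Friday
// 5. archive.strike(p→/zavevump) -> ok
// 6. archive.newfold(p→/bugrus) -> ok


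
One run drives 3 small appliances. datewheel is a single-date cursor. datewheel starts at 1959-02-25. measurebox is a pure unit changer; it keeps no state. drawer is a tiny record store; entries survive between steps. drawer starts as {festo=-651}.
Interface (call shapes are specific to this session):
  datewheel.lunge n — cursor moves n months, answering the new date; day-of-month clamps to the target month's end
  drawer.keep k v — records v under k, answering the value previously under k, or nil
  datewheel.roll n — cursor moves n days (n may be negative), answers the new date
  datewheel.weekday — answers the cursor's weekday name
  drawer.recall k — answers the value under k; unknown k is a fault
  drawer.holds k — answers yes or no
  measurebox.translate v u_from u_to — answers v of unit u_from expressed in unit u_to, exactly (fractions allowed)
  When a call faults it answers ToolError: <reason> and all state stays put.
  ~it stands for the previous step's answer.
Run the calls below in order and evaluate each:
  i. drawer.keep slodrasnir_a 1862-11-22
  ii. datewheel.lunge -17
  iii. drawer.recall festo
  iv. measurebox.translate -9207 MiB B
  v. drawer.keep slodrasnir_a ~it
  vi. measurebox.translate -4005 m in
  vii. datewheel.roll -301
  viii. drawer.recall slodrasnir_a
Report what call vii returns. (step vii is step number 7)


Answer: 1956-11-28

Derivation:
# drawer.keep(k→slodrasnir_a, v→1862-11-22) => nil
# datewheel.lunge(n→-17) => 1957-09-25
# drawer.recall(k→festo) => -651
# measurebox.translate(v→-9207, u_from→MiB, u_to→B) => -9654239232
# drawer.keep(k→slodrasnir_a, v→~it) => 1862-11-22
# measurebox.translate(v→-4005, u_from→m, u_to→in) => -20025000/127
# datewheel.roll(n→-301) => 1956-11-28
# drawer.recall(k→slodrasnir_a) => -9654239232


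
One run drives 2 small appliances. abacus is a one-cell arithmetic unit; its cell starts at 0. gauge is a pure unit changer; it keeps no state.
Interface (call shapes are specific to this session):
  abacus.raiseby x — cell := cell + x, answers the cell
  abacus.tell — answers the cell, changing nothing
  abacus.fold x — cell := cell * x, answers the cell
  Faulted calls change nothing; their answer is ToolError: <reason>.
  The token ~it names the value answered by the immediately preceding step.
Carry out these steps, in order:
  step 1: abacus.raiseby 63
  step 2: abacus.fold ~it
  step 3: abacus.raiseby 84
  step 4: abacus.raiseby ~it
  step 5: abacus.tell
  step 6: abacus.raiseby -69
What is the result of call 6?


Answer: 8037

Derivation:
==> abacus.raiseby(x='63')
<== 63
==> abacus.fold(x='~it')
<== 3969
==> abacus.raiseby(x='84')
<== 4053
==> abacus.raiseby(x='~it')
<== 8106
==> abacus.tell()
<== 8106
==> abacus.raiseby(x='-69')
<== 8037


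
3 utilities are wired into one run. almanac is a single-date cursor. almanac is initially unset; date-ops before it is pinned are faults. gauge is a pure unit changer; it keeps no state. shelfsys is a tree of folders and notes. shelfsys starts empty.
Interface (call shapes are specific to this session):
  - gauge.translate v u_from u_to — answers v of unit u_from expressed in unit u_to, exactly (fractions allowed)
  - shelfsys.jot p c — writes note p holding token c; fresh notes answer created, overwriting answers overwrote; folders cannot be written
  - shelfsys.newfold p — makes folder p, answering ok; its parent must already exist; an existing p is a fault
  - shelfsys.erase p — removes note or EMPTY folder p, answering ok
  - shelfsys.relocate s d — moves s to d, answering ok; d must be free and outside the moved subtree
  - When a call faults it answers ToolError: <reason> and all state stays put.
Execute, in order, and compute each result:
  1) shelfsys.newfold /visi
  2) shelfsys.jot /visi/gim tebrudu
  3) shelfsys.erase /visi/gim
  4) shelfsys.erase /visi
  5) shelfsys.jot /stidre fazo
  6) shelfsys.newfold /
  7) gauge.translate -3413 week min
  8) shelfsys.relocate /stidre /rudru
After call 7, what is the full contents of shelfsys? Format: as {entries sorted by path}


Answer: {stidre=fazo}

Derivation:
Now I run shelfsys.newfold on p: /visi, which returns ok.
Invoking shelfsys.jot on p: /visi/gim, c: tebrudu, which returns created.
Invoking shelfsys.erase on p: /visi/gim, yielding ok.
Next I call shelfsys.erase on p: /visi: ok.
Using shelfsys.jot on p: /stidre, c: fazo, and observe created.
I try shelfsys.newfold on p: /, and observe ToolError: exists.
I use gauge.translate on v: -3413, u_from: week, u_to: min, which returns -34403040.
I call shelfsys.relocate on s: /stidre, d: /rudru, yielding ok.


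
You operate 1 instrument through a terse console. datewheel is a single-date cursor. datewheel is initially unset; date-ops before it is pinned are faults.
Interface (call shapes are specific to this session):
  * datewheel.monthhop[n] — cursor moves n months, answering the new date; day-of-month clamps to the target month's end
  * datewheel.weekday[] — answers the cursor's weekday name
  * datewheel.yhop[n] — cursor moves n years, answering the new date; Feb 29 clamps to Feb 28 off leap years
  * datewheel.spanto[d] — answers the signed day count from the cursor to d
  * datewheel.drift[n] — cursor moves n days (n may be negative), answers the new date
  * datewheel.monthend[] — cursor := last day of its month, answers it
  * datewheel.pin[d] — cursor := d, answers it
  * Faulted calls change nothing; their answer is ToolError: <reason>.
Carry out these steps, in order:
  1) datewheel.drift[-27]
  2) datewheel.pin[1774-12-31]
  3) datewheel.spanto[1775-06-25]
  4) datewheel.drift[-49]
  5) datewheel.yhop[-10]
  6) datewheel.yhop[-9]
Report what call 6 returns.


Act: datewheel.drift[n=-27]
Obs: ToolError: no date set
Act: datewheel.pin[d=1774-12-31]
Obs: 1774-12-31
Act: datewheel.spanto[d=1775-06-25]
Obs: 176
Act: datewheel.drift[n=-49]
Obs: 1774-11-12
Act: datewheel.yhop[n=-10]
Obs: 1764-11-12
Act: datewheel.yhop[n=-9]
Obs: 1755-11-12

Answer: 1755-11-12


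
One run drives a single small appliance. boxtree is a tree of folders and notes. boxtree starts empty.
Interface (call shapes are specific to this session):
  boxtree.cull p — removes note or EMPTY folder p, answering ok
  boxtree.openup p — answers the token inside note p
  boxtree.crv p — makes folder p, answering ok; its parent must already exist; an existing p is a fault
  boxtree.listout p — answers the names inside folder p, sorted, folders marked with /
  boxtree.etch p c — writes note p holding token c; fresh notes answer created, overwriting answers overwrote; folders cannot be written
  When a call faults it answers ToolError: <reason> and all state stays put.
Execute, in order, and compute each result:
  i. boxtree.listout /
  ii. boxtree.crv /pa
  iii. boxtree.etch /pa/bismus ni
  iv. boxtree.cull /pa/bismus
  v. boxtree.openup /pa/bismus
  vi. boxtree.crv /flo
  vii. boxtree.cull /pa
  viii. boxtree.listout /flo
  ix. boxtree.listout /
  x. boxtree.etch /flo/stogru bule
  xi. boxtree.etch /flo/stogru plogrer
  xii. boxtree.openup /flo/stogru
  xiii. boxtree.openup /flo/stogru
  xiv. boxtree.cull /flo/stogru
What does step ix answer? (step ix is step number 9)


Answer: [flo/]

Derivation:
;; 1. boxtree.listout(p→/) == []
;; 2. boxtree.crv(p→/pa) == ok
;; 3. boxtree.etch(p→/pa/bismus, c→ni) == created
;; 4. boxtree.cull(p→/pa/bismus) == ok
;; 5. boxtree.openup(p→/pa/bismus) == ToolError: not found
;; 6. boxtree.crv(p→/flo) == ok
;; 7. boxtree.cull(p→/pa) == ok
;; 8. boxtree.listout(p→/flo) == []
;; 9. boxtree.listout(p→/) == [flo/]
;; 10. boxtree.etch(p→/flo/stogru, c→bule) == created
;; 11. boxtree.etch(p→/flo/stogru, c→plogrer) == overwrote
;; 12. boxtree.openup(p→/flo/stogru) == plogrer
;; 13. boxtree.openup(p→/flo/stogru) == plogrer
;; 14. boxtree.cull(p→/flo/stogru) == ok


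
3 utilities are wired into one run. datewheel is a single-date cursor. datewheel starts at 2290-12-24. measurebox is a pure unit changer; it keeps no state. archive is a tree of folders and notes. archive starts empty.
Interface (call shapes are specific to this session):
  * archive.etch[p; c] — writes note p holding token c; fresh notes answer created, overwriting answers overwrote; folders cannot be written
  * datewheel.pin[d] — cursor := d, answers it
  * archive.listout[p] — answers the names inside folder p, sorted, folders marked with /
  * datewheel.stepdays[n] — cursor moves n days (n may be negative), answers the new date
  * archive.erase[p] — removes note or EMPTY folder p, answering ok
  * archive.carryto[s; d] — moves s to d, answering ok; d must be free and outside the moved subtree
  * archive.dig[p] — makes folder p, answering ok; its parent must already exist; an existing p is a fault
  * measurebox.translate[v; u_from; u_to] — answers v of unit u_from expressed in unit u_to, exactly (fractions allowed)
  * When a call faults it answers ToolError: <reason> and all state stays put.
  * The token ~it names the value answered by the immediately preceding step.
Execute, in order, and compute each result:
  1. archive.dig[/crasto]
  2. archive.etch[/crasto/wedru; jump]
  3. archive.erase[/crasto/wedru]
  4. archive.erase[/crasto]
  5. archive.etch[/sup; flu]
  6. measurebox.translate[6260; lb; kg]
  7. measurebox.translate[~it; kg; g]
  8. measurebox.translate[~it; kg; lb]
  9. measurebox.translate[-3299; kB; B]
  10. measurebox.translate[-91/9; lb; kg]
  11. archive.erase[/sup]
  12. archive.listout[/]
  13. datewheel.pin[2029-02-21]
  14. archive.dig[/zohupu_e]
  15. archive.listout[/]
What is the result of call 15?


Answer: [zohupu_e/]

Derivation:
Calling dig(p→/crasto), → ok.
Now I run etch(p→/crasto/wedru, c→jump), which returns created.
I run erase(p→/crasto/wedru), → ok.
Invoking erase(p→/crasto), and see ok.
Using etch(p→/sup, c→flu), and see created.
Using translate(v→6260, u_from→lb, u_to→kg), which returns 14197441181/5000000.
I use translate(v→~it, u_from→kg, u_to→g), and get 14197441181/5000.
Calling translate(v→~it, u_from→kg, u_to→lb), yielding 6260000.
Then translate(v→-3299, u_from→kB, u_to→B), which returns -3299000.
Next I call translate(v→-91/9, u_from→lb, u_to→kg), which returns -4127690567/900000000.
I use erase(p→/sup), and see ok.
I call listout(p→/), giving [].
Calling pin(d→2029-02-21), → 2029-02-21.
Now I run dig(p→/zohupu_e), and observe ok.
I try listout(p→/), and get [zohupu_e/].


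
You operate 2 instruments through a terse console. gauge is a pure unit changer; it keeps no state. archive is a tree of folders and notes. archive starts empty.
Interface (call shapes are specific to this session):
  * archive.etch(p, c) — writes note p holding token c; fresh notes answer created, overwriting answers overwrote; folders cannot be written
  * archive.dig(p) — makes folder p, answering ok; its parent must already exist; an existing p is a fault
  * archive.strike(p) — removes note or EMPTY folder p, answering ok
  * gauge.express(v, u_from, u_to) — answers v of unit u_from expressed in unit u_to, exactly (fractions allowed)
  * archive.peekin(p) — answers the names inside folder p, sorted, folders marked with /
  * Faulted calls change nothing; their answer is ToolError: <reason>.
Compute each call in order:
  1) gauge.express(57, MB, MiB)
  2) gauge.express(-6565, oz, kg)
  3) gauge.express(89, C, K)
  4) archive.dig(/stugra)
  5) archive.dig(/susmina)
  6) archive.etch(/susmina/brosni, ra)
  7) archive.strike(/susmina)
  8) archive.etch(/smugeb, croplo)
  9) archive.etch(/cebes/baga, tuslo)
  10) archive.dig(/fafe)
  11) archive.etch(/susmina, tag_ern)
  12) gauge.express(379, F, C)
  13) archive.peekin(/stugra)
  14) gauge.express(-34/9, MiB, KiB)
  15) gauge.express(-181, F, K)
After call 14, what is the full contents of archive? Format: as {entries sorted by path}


Answer: {fafe/, smugeb=croplo, stugra/, susmina/, susmina/brosni=ra}

Derivation:
·→ gauge.express(v→57, u_from→MB, u_to→MiB)
·← 890625/16384
·→ gauge.express(v→-6565, u_from→oz, u_to→kg)
·← -59556678181/320000000
·→ gauge.express(v→89, u_from→C, u_to→K)
·← 7243/20
·→ archive.dig(p→/stugra)
·← ok
·→ archive.dig(p→/susmina)
·← ok
·→ archive.etch(p→/susmina/brosni, c→ra)
·← created
·→ archive.strike(p→/susmina)
·← ToolError: not empty
·→ archive.etch(p→/smugeb, c→croplo)
·← created
·→ archive.etch(p→/cebes/baga, c→tuslo)
·← ToolError: no parent
·→ archive.dig(p→/fafe)
·← ok
·→ archive.etch(p→/susmina, c→tag_ern)
·← ToolError: is a directory
·→ gauge.express(v→379, u_from→F, u_to→C)
·← 1735/9
·→ archive.peekin(p→/stugra)
·← []
·→ gauge.express(v→-34/9, u_from→MiB, u_to→KiB)
·← -34816/9
·→ gauge.express(v→-181, u_from→F, u_to→K)
·← 9289/60


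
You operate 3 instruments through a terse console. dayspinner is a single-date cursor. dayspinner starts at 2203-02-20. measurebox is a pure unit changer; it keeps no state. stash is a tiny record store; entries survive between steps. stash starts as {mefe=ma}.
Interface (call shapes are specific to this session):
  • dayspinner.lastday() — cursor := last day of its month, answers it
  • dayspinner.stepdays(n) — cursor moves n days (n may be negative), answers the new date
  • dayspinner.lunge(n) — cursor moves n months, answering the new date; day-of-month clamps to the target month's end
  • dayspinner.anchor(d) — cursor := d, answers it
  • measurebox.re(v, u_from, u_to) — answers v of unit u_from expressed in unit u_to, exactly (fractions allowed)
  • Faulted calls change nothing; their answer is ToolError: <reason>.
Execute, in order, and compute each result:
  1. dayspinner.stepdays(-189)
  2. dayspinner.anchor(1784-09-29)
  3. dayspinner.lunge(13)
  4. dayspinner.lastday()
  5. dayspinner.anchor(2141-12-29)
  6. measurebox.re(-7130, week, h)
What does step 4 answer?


Answer: 1785-10-31

Derivation:
-- 1. dayspinner.stepdays(n=-189) : 2202-08-15
-- 2. dayspinner.anchor(d=1784-09-29) : 1784-09-29
-- 3. dayspinner.lunge(n=13) : 1785-10-29
-- 4. dayspinner.lastday() : 1785-10-31
-- 5. dayspinner.anchor(d=2141-12-29) : 2141-12-29
-- 6. measurebox.re(v=-7130, u_from=week, u_to=h) : -1197840


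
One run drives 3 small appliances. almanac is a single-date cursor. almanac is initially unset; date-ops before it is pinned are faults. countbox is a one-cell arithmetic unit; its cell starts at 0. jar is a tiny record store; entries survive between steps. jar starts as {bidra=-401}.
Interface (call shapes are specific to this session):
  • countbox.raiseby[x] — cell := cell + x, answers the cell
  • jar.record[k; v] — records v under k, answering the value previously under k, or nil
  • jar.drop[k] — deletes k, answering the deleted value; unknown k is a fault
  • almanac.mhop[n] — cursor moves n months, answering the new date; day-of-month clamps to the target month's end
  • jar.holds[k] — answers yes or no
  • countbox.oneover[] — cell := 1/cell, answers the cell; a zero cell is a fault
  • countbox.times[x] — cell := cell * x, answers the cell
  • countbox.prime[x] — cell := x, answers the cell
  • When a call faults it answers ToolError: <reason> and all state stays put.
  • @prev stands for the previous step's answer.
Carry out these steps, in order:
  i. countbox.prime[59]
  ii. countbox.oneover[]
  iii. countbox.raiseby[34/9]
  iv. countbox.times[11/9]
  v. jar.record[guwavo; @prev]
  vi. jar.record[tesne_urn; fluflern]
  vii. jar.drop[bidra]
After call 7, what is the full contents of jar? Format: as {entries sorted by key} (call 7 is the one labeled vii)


Answer: {guwavo=22165/4779, tesne_urn=fluflern}

Derivation:
>>> prime 59
= 59
>>> oneover
= 1/59
>>> raiseby 34/9
= 2015/531
>>> times 11/9
= 22165/4779
>>> record guwavo @prev
= nil
>>> record tesne_urn fluflern
= nil
>>> drop bidra
= -401


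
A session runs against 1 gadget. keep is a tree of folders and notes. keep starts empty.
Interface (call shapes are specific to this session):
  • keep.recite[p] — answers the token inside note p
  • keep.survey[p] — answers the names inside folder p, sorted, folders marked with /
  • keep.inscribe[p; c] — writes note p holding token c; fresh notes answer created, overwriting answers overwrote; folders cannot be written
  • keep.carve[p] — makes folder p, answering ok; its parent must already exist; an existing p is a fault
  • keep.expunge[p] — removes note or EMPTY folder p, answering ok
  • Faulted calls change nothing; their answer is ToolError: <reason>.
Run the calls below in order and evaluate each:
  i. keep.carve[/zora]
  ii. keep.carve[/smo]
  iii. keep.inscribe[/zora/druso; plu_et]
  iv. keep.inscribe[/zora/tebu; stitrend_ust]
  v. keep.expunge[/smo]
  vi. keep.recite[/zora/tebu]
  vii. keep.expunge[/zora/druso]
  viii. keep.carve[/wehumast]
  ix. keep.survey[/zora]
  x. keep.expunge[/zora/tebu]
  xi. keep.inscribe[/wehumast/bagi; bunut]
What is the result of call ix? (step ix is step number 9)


> keep.carve p: /zora
  ok
> keep.carve p: /smo
  ok
> keep.inscribe p: /zora/druso c: plu_et
  created
> keep.inscribe p: /zora/tebu c: stitrend_ust
  created
> keep.expunge p: /smo
  ok
> keep.recite p: /zora/tebu
  stitrend_ust
> keep.expunge p: /zora/druso
  ok
> keep.carve p: /wehumast
  ok
> keep.survey p: /zora
  [tebu]
> keep.expunge p: /zora/tebu
  ok
> keep.inscribe p: /wehumast/bagi c: bunut
  created

Answer: [tebu]
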